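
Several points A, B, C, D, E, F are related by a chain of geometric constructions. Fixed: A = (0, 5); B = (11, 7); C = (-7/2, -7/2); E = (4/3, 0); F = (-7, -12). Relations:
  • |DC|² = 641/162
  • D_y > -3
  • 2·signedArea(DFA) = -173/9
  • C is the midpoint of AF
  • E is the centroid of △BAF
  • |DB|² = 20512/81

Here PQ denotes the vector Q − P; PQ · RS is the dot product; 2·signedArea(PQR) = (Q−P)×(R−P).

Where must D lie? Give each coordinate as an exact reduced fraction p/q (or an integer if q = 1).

1. D_x = -17/9  [line -17·x + 7·y + -142/9 = 0 ∩ |DC|² = 641/162]
2. D_y = -7/3  [line -17·x + 7·y + -142/9 = 0 ∩ |DC|² = 641/162]
   → D = (-17/9, -7/3)

D = (-17/9, -7/3)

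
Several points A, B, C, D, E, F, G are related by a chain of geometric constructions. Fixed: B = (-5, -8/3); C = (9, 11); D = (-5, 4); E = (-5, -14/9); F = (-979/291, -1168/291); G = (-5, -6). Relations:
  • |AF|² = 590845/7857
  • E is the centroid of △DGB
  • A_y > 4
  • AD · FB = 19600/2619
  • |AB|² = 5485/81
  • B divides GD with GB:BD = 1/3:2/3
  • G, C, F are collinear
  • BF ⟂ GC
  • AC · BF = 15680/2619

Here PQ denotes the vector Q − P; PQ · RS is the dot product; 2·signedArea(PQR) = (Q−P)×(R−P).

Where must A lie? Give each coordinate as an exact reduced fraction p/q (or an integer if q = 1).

A = (-1/3, 37/9)

1. A_x = -1/3  [line 476/291·x + -392/291·y + 15932/2619 = 0 ∩ |AF|² = 590845/7857]
2. A_y = 37/9  [line 476/291·x + -392/291·y + 15932/2619 = 0 ∩ |AF|² = 590845/7857]
   → A = (-1/3, 37/9)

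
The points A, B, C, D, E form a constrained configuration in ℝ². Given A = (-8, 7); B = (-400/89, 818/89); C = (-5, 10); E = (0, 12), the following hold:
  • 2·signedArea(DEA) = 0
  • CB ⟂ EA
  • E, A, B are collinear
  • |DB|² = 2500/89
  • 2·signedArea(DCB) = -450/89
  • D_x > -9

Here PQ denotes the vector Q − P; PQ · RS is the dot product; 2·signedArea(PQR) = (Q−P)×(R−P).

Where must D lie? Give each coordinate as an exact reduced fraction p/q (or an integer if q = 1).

D = (-800/89, 568/89)

1. D_x = -800/89  [2·signedArea(DEA) = 0 ∩ 2·signedArea(DCB) = -450/89]
2. D_y = 568/89  [2·signedArea(DEA) = 0 ∩ 2·signedArea(DCB) = -450/89]
   → D = (-800/89, 568/89)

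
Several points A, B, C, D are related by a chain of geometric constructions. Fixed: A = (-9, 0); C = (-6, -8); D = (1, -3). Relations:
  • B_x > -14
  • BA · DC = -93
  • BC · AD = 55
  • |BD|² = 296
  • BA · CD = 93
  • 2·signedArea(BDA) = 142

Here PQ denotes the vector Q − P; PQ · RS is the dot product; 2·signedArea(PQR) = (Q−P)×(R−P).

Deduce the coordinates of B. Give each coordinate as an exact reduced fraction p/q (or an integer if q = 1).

B = (-13, -13)

1. B_x = -13  [BC · AD = 55 ∩ BA · DC = -93]
2. B_y = -13  [BC · AD = 55 ∩ BA · DC = -93]
   → B = (-13, -13)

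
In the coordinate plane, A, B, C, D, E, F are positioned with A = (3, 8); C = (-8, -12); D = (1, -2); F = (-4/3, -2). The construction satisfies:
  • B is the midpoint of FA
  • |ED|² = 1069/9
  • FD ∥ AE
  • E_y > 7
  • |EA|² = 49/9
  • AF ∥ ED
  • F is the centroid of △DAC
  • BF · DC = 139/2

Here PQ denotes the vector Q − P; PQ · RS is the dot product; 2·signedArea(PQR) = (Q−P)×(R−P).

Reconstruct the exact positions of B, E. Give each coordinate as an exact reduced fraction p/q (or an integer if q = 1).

B = (5/6, 3)
E = (16/3, 8)

1. B_x = 5/6  [B is the midpoint of FA]
2. B_y = 3  [B is the midpoint of FA]
   → B = (5/6, 3)
3. E_x = 16/3  [AF ∥ ED ∩ FD ∥ AE]
4. E_y = 8  [AF ∥ ED ∩ FD ∥ AE]
   → E = (16/3, 8)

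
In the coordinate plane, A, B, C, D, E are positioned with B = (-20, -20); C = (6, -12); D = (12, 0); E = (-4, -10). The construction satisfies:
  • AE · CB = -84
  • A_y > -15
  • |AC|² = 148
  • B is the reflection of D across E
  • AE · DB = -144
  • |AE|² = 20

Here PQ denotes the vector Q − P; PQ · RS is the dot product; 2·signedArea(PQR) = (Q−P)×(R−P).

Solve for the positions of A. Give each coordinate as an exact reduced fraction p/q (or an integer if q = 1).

A = (-6, -14)

1. A_x = -6  [AE · CB = -84 ∩ AE · DB = -144]
2. A_y = -14  [AE · CB = -84 ∩ AE · DB = -144]
   → A = (-6, -14)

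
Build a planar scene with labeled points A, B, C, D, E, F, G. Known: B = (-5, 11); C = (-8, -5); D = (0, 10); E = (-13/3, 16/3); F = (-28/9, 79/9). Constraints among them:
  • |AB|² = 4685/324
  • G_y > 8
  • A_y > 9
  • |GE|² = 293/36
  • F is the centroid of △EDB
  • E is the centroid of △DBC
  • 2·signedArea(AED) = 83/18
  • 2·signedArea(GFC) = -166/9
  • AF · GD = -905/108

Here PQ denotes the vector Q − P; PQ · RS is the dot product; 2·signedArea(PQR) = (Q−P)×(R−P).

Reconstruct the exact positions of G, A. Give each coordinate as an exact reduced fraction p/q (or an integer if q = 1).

1. G_x = -14/3  [line 124/9·x + -44/9·y + 938/9 = 0 ∩ |GE|² = 293/36]
2. G_y = 49/6  [line 124/9·x + -44/9·y + 938/9 = 0 ∩ |GE|² = 293/36]
   → G = (-14/3, 49/6)
3. A_x = -14/9  [AF · GD = -905/108 ∩ 2·signedArea(AED) = 83/18]
4. A_y = 169/18  [AF · GD = -905/108 ∩ 2·signedArea(AED) = 83/18]
   → A = (-14/9, 169/18)

A = (-14/9, 169/18)
G = (-14/3, 49/6)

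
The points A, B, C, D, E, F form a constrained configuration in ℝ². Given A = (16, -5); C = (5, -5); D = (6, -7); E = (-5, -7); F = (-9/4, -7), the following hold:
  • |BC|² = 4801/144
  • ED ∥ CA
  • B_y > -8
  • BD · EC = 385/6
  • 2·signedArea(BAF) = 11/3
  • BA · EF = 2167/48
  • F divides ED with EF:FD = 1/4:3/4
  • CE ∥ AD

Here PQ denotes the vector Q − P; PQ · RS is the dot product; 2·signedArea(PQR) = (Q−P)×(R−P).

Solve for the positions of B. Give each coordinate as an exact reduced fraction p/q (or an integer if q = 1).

B = (-5/12, -7)

1. B_x = -5/12  [2·signedArea(BAF) = 11/3 ∩ BA · EF = 2167/48]
2. B_y = -7  [2·signedArea(BAF) = 11/3 ∩ BA · EF = 2167/48]
   → B = (-5/12, -7)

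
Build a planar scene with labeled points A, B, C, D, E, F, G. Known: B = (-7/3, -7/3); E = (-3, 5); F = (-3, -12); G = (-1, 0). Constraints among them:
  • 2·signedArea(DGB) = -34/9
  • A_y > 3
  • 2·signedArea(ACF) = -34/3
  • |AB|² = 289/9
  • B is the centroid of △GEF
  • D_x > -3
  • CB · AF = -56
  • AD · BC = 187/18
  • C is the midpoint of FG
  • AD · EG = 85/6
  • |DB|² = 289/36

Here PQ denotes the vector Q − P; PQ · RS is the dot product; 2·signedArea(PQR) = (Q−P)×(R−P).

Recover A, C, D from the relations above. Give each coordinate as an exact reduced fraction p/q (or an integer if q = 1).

1. C_x = -2  [C is the midpoint of FG]
2. C_y = -6  [C is the midpoint of FG]
   → C = (-2, -6)
3. D_x = -7/3  [line 7/3·x + -4/3·y + 55/9 = 0 ∩ |DB|² = 289/36]
4. D_y = 1/2  [line 7/3·x + -4/3·y + 55/9 = 0 ∩ |DB|² = 289/36]
   → D = (-7/3, 1/2)
5. A_x = -7/3  [AD · EG = 85/6 ∩ CB · AF = -56]
6. A_y = 10/3  [AD · EG = 85/6 ∩ CB · AF = -56]
   → A = (-7/3, 10/3)

A = (-7/3, 10/3)
C = (-2, -6)
D = (-7/3, 1/2)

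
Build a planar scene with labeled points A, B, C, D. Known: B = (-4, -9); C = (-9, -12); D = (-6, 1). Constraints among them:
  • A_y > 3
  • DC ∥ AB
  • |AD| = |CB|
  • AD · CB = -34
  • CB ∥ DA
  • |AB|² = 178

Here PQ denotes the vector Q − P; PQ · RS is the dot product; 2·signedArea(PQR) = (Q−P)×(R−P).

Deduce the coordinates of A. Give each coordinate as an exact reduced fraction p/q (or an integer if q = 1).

A = (-1, 4)

1. A_x = -1  [DC ∥ AB ∩ CB ∥ DA]
2. A_y = 4  [DC ∥ AB ∩ CB ∥ DA]
   → A = (-1, 4)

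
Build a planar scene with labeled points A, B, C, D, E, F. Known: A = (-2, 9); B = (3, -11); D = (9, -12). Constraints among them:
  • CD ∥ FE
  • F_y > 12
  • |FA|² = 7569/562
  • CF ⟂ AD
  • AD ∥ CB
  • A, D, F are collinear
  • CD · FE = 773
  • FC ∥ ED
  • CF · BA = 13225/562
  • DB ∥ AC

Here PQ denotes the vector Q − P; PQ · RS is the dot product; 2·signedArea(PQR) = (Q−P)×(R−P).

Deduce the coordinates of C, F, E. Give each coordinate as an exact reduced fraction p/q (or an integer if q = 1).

C = (-8, 10)
E = (7473/562, -5479/562)
F = (-2081/562, 6885/562)

1. C_x = -8  [AD ∥ CB ∩ DB ∥ AC]
2. C_y = 10  [AD ∥ CB ∩ DB ∥ AC]
   → C = (-8, 10)
3. F_x = -2081/562  [A, D, F are collinear ∩ CF ⟂ AD]
4. F_y = 6885/562  [A, D, F are collinear ∩ CF ⟂ AD]
   → F = (-2081/562, 6885/562)
5. E_x = 7473/562  [FC ∥ ED ∩ CD ∥ FE]
6. E_y = -5479/562  [FC ∥ ED ∩ CD ∥ FE]
   → E = (7473/562, -5479/562)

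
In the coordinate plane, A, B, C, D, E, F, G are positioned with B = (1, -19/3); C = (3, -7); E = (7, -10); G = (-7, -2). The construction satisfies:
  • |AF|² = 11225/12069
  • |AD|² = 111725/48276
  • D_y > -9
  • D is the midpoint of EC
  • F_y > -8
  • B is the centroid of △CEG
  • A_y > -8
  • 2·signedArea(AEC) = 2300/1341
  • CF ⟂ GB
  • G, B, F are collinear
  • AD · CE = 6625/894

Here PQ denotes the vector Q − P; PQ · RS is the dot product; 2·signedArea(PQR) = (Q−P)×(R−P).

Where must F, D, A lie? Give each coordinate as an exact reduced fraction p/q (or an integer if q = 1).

A = (1613/447, -10574/1341)
D = (5, -17/2)
F = (421/149, -1091/149)

1. F_x = 421/149  [G, B, F are collinear ∩ CF ⟂ GB]
2. F_y = -1091/149  [G, B, F are collinear ∩ CF ⟂ GB]
   → F = (421/149, -1091/149)
3. D_x = 5  [D is the midpoint of EC]
4. D_y = -17/2  [D is the midpoint of EC]
   → D = (5, -17/2)
5. A_x = 1613/447  [2·signedArea(AEC) = 2300/1341 ∩ AD · CE = 6625/894]
6. A_y = -10574/1341  [2·signedArea(AEC) = 2300/1341 ∩ AD · CE = 6625/894]
   → A = (1613/447, -10574/1341)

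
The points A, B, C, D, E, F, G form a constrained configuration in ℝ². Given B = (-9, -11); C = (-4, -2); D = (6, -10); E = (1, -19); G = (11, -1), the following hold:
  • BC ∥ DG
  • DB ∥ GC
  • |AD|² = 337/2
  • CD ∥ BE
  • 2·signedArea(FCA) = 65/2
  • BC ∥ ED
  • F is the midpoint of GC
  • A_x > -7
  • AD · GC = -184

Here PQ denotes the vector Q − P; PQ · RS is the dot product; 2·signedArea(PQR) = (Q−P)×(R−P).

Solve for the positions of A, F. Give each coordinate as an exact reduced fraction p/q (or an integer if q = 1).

A = (-13/2, -13/2)
F = (7/2, -3/2)

1. F_x = 7/2  [F is the midpoint of GC]
2. F_y = -3/2  [F is the midpoint of GC]
   → F = (7/2, -3/2)
3. A_x = -13/2  [AD · GC = -184 ∩ 2·signedArea(FCA) = 65/2]
4. A_y = -13/2  [AD · GC = -184 ∩ 2·signedArea(FCA) = 65/2]
   → A = (-13/2, -13/2)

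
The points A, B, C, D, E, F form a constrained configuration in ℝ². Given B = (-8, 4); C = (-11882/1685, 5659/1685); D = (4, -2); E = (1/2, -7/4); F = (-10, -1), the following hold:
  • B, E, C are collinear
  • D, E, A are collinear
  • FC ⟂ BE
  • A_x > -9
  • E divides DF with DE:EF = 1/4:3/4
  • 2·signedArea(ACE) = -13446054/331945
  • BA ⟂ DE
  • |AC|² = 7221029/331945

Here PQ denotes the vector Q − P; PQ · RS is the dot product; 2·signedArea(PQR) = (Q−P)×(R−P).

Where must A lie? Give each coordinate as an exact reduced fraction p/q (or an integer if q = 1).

A = (-1648/197, -220/197)

1. A_x = -1648/197  [D, E, A are collinear ∩ BA ⟂ DE]
2. A_y = -220/197  [D, E, A are collinear ∩ BA ⟂ DE]
   → A = (-1648/197, -220/197)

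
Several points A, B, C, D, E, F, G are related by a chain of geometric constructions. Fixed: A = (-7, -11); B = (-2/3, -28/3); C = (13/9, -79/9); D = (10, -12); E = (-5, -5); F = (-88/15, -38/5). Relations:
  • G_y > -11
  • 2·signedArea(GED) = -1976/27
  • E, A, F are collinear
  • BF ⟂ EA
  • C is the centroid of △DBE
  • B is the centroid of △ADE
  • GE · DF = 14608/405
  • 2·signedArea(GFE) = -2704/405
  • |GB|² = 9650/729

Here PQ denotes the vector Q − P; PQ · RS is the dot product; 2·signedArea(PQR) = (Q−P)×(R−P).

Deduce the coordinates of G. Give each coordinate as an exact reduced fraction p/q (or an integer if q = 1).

1. G_x = -113/27  [2·signedArea(GFE) = -2704/405 ∩ 2·signedArea(GED) = -1976/27]
2. G_y = -277/27  [2·signedArea(GFE) = -2704/405 ∩ 2·signedArea(GED) = -1976/27]
   → G = (-113/27, -277/27)

G = (-113/27, -277/27)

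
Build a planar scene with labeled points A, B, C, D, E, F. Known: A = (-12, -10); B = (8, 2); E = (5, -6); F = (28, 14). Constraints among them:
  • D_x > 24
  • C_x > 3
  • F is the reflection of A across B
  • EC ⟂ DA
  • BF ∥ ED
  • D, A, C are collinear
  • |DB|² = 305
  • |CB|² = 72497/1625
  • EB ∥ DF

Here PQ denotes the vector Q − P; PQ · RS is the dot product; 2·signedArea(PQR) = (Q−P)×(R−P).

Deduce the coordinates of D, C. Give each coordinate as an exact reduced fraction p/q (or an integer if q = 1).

1. D_x = 25  [EB ∥ DF ∩ BF ∥ ED]
2. D_y = 6  [EB ∥ DF ∩ BF ∥ ED]
   → D = (25, 6)
3. C_x = 6141/1625  [D, A, C are collinear ∩ EC ⟂ DA]
4. C_y = -5162/1625  [D, A, C are collinear ∩ EC ⟂ DA]
   → C = (6141/1625, -5162/1625)

C = (6141/1625, -5162/1625)
D = (25, 6)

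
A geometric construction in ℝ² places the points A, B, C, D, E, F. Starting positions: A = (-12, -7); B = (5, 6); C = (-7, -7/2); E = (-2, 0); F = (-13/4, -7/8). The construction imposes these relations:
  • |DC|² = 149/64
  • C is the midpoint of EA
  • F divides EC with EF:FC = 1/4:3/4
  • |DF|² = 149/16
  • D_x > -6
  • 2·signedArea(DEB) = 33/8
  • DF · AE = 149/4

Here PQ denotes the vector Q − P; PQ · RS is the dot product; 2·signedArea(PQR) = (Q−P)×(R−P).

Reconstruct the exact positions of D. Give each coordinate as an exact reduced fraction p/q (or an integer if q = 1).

D = (-23/4, -21/8)

1. D_x = -23/4  [2·signedArea(DEB) = 33/8 ∩ DF · AE = 149/4]
2. D_y = -21/8  [2·signedArea(DEB) = 33/8 ∩ DF · AE = 149/4]
   → D = (-23/4, -21/8)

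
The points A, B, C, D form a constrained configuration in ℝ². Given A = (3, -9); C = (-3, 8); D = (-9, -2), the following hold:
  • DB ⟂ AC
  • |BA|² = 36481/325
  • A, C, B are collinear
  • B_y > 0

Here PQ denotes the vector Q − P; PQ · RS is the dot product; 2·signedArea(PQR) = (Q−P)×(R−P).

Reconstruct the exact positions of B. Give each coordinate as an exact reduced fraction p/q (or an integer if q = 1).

1. B_x = -171/325  [A, C, B are collinear ∩ DB ⟂ AC]
2. B_y = 322/325  [A, C, B are collinear ∩ DB ⟂ AC]
   → B = (-171/325, 322/325)

B = (-171/325, 322/325)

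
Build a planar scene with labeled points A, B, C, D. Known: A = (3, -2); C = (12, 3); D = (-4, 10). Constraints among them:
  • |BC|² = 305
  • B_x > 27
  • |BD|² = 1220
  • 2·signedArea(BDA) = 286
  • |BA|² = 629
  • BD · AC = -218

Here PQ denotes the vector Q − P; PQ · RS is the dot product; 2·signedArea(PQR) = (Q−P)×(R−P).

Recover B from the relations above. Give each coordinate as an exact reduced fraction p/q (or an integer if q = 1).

B = (28, -4)

1. B_x = 28  [2·signedArea(BDA) = 286 ∩ BD · AC = -218]
2. B_y = -4  [2·signedArea(BDA) = 286 ∩ BD · AC = -218]
   → B = (28, -4)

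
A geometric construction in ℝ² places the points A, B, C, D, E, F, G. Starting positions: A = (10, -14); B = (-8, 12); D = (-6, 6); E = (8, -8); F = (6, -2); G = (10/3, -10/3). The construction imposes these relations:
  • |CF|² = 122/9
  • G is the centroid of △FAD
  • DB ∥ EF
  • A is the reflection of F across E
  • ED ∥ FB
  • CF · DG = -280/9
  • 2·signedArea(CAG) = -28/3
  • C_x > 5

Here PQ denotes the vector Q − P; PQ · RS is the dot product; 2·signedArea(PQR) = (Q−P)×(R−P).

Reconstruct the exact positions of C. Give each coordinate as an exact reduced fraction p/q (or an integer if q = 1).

1. C_x = 17/3  [2·signedArea(CAG) = -28/3 ∩ CF · DG = -280/9]
2. C_y = -17/3  [2·signedArea(CAG) = -28/3 ∩ CF · DG = -280/9]
   → C = (17/3, -17/3)

C = (17/3, -17/3)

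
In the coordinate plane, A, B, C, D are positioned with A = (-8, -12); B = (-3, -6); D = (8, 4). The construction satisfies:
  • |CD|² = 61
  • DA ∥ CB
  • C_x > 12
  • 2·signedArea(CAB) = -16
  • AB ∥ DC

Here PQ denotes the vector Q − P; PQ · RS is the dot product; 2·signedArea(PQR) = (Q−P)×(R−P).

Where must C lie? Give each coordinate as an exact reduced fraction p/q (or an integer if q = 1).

1. C_x = 13  [DA ∥ CB ∩ AB ∥ DC]
2. C_y = 10  [DA ∥ CB ∩ AB ∥ DC]
   → C = (13, 10)

C = (13, 10)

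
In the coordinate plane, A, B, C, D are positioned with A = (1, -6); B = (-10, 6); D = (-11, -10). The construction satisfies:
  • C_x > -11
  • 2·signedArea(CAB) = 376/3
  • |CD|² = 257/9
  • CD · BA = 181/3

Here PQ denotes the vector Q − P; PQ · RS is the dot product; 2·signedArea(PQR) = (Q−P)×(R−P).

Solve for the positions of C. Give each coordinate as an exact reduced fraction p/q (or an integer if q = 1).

1. C_x = -32/3  [2·signedArea(CAB) = 376/3 ∩ CD · BA = 181/3]
2. C_y = -14/3  [2·signedArea(CAB) = 376/3 ∩ CD · BA = 181/3]
   → C = (-32/3, -14/3)

C = (-32/3, -14/3)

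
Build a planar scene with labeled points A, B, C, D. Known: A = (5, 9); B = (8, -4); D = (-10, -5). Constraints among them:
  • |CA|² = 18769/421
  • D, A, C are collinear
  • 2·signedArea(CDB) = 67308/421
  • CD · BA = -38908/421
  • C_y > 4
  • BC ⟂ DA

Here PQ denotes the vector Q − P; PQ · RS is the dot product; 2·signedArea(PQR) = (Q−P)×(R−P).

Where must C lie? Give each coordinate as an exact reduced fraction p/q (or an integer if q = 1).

1. C_x = 50/421  [D, A, C are collinear ∩ BC ⟂ DA]
2. C_y = 1871/421  [D, A, C are collinear ∩ BC ⟂ DA]
   → C = (50/421, 1871/421)

C = (50/421, 1871/421)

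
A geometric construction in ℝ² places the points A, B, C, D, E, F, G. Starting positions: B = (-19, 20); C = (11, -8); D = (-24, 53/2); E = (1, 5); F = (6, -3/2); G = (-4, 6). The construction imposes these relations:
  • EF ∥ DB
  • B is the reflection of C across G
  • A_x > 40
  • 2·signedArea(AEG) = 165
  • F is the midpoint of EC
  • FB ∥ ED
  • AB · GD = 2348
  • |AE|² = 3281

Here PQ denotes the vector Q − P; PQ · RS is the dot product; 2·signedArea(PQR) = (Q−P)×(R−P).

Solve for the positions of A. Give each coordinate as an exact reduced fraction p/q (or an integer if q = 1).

A = (41, -36)

1. A_x = 41  [2·signedArea(AEG) = 165 ∩ AB · GD = 2348]
2. A_y = -36  [2·signedArea(AEG) = 165 ∩ AB · GD = 2348]
   → A = (41, -36)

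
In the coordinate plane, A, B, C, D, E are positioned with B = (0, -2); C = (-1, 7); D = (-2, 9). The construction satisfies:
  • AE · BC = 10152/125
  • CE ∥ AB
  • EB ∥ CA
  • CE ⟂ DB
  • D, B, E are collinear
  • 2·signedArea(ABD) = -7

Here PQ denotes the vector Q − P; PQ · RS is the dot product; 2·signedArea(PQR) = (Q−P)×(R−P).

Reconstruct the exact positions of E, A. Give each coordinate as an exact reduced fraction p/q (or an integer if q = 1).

1. E_x = -202/125  [D, B, E are collinear ∩ CE ⟂ DB]
2. E_y = 861/125  [D, B, E are collinear ∩ CE ⟂ DB]
   → E = (-202/125, 861/125)
3. A_x = 77/125  [CE ∥ AB ∩ EB ∥ CA]
4. A_y = -236/125  [CE ∥ AB ∩ EB ∥ CA]
   → A = (77/125, -236/125)

A = (77/125, -236/125)
E = (-202/125, 861/125)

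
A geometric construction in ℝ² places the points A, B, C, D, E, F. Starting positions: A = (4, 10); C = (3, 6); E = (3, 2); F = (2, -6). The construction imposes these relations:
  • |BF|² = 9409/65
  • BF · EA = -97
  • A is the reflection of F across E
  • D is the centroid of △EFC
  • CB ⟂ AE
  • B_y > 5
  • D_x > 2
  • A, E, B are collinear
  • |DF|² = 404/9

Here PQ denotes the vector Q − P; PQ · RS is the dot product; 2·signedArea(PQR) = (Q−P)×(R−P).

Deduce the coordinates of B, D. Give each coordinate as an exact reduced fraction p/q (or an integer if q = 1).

B = (227/65, 386/65)
D = (8/3, 2/3)

1. B_x = 227/65  [A, E, B are collinear ∩ CB ⟂ AE]
2. B_y = 386/65  [A, E, B are collinear ∩ CB ⟂ AE]
   → B = (227/65, 386/65)
3. D_x = 8/3  [D is the centroid of △EFC]
4. D_y = 2/3  [D is the centroid of △EFC]
   → D = (8/3, 2/3)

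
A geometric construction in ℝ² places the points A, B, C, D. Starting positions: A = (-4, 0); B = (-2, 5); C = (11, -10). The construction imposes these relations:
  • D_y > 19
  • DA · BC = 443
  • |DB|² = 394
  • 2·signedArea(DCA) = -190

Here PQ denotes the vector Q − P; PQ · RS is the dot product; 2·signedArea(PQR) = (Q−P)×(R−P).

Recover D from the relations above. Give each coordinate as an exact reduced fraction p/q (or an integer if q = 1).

1. D_x = -15  [2·signedArea(DCA) = -190 ∩ DA · BC = 443]
2. D_y = 20  [2·signedArea(DCA) = -190 ∩ DA · BC = 443]
   → D = (-15, 20)

D = (-15, 20)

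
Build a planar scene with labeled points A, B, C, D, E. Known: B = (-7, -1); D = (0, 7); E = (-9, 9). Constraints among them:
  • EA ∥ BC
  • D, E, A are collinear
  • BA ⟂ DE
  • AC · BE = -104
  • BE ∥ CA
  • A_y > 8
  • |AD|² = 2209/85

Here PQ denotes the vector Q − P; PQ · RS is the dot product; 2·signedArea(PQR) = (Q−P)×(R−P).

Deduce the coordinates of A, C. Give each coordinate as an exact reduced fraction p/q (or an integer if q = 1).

A = (-423/85, 689/85)
C = (-253/85, -161/85)

1. A_x = -423/85  [D, E, A are collinear ∩ BA ⟂ DE]
2. A_y = 689/85  [D, E, A are collinear ∩ BA ⟂ DE]
   → A = (-423/85, 689/85)
3. C_x = -253/85  [BE ∥ CA ∩ EA ∥ BC]
4. C_y = -161/85  [BE ∥ CA ∩ EA ∥ BC]
   → C = (-253/85, -161/85)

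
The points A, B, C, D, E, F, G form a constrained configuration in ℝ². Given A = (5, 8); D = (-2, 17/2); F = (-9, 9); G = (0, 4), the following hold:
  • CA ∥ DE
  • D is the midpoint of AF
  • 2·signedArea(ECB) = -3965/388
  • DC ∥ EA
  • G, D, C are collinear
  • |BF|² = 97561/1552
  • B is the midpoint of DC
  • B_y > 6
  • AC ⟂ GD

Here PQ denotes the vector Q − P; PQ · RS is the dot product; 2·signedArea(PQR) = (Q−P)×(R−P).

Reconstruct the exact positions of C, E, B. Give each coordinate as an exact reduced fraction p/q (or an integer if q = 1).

1. C_x = -64/97  [G, D, C are collinear ∩ AC ⟂ GD]
2. C_y = 532/97  [G, D, C are collinear ∩ AC ⟂ GD]
   → C = (-64/97, 532/97)
3. E_x = 355/97  [DC ∥ EA ∩ CA ∥ DE]
4. E_y = 2137/194  [DC ∥ EA ∩ CA ∥ DE]
   → E = (355/97, 2137/194)
5. B_x = -129/97  [B is the midpoint of DC]
6. B_y = 2713/388  [B is the midpoint of DC]
   → B = (-129/97, 2713/388)

B = (-129/97, 2713/388)
C = (-64/97, 532/97)
E = (355/97, 2137/194)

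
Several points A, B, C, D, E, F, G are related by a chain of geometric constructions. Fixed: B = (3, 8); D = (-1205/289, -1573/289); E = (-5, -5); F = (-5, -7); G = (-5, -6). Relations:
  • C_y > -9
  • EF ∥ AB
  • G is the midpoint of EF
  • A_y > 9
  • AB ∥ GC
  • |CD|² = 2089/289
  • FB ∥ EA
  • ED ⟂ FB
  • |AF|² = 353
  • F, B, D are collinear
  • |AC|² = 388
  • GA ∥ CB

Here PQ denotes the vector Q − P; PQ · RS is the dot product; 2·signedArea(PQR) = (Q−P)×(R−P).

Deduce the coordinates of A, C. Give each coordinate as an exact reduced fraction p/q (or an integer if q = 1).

A = (3, 10)
C = (-5, -8)

1. A_x = 3  [EF ∥ AB ∩ FB ∥ EA]
2. A_y = 10  [EF ∥ AB ∩ FB ∥ EA]
   → A = (3, 10)
3. C_x = -5  [GA ∥ CB ∩ AB ∥ GC]
4. C_y = -8  [GA ∥ CB ∩ AB ∥ GC]
   → C = (-5, -8)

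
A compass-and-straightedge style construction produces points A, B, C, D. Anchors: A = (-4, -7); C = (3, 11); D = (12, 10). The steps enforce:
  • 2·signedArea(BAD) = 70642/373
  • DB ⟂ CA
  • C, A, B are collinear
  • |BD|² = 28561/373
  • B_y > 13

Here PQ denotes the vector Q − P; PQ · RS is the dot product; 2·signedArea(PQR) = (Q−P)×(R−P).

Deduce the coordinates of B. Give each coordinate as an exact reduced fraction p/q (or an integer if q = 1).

1. B_x = 1434/373  [C, A, B are collinear ∩ DB ⟂ CA]
2. B_y = 4913/373  [C, A, B are collinear ∩ DB ⟂ CA]
   → B = (1434/373, 4913/373)

B = (1434/373, 4913/373)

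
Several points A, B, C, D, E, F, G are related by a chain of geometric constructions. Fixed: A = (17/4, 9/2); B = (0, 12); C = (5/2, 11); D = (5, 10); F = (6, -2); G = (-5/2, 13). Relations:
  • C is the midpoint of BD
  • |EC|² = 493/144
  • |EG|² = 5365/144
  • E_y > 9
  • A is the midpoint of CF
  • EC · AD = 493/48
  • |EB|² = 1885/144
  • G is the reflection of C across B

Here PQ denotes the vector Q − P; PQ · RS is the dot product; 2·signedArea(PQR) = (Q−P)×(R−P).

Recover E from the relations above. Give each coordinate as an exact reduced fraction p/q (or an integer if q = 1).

E = (9/4, 55/6)

1. E_x = 9/4  [line -3/4·x + -11/2·y + 2501/48 = 0 ∩ |EC|² = 493/144]
2. E_y = 55/6  [line -3/4·x + -11/2·y + 2501/48 = 0 ∩ |EC|² = 493/144]
   → E = (9/4, 55/6)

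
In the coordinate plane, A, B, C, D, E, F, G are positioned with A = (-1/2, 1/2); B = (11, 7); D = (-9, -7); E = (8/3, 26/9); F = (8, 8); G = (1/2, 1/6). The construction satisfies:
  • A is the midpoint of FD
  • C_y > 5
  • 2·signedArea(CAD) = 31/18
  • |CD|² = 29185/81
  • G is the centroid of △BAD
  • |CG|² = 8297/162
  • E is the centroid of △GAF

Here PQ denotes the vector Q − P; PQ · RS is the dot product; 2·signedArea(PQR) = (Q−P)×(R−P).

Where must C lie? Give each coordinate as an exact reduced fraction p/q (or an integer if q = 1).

1. C_x = 16/3  [line 15/2·x + -17/2·y + 113/18 = 0 ∩ |CG|² = 8297/162]
2. C_y = 49/9  [line 15/2·x + -17/2·y + 113/18 = 0 ∩ |CG|² = 8297/162]
   → C = (16/3, 49/9)

C = (16/3, 49/9)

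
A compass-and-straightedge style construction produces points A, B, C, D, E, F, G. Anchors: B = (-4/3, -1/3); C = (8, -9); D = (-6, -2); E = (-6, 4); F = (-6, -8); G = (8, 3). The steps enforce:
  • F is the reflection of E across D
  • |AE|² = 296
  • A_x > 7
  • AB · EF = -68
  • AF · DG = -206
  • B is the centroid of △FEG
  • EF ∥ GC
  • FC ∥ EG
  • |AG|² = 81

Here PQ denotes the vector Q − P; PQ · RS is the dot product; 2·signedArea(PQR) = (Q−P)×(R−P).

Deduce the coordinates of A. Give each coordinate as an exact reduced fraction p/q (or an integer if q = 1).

1. A_x = 8  [AB · EF = -68 ∩ AF · DG = -206]
2. A_y = -6  [AB · EF = -68 ∩ AF · DG = -206]
   → A = (8, -6)

A = (8, -6)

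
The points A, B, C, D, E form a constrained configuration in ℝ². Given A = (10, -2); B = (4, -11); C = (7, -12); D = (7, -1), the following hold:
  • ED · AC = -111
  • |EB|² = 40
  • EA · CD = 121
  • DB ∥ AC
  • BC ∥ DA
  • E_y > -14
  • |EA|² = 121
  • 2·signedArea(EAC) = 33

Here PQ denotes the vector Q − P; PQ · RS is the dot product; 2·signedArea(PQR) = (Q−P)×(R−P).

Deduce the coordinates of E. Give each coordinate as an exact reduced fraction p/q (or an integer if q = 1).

1. E_x = 10  [ED · AC = -111 ∩ 2·signedArea(EAC) = 33]
2. E_y = -13  [ED · AC = -111 ∩ 2·signedArea(EAC) = 33]
   → E = (10, -13)

E = (10, -13)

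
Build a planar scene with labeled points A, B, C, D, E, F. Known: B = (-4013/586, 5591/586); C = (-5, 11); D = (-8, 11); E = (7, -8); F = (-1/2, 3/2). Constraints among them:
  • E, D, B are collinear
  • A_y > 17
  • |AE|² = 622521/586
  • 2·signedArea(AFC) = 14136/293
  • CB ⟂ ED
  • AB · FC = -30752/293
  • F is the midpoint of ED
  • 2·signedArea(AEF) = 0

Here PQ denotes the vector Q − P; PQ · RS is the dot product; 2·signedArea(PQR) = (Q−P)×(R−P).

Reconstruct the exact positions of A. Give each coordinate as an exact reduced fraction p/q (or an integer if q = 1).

1. A_x = -7733/586  [2·signedArea(AEF) = 0 ∩ AB · FC = -30752/293]
2. A_y = 10303/586  [2·signedArea(AEF) = 0 ∩ AB · FC = -30752/293]
   → A = (-7733/586, 10303/586)

A = (-7733/586, 10303/586)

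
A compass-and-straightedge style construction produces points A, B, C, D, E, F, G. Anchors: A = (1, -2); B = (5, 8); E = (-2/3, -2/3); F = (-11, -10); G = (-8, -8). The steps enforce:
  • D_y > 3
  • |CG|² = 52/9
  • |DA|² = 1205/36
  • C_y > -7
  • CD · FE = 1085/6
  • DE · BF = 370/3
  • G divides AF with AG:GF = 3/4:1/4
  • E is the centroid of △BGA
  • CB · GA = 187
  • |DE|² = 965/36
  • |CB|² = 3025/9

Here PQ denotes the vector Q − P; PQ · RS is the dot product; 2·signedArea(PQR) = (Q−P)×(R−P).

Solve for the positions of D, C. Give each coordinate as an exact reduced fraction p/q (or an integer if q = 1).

C = (-6, -20/3)
D = (13/6, 11/3)

1. D_x = 13/6  [line 16·x + 18·y + -302/3 = 0 ∩ |DE|² = 965/36]
2. D_y = 11/3  [line 16·x + 18·y + -302/3 = 0 ∩ |DE|² = 965/36]
   → D = (13/6, 11/3)
3. C_x = -6  [CD · FE = 1085/6 ∩ CB · GA = 187]
4. C_y = -20/3  [CD · FE = 1085/6 ∩ CB · GA = 187]
   → C = (-6, -20/3)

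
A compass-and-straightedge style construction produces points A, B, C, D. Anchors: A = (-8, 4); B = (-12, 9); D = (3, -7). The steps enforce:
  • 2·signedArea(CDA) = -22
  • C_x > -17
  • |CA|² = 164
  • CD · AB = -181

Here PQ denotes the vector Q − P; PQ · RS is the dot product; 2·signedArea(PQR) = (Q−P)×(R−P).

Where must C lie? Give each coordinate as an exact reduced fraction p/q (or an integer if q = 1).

C = (-16, 14)

1. C_x = -16  [2·signedArea(CDA) = -22 ∩ CD · AB = -181]
2. C_y = 14  [2·signedArea(CDA) = -22 ∩ CD · AB = -181]
   → C = (-16, 14)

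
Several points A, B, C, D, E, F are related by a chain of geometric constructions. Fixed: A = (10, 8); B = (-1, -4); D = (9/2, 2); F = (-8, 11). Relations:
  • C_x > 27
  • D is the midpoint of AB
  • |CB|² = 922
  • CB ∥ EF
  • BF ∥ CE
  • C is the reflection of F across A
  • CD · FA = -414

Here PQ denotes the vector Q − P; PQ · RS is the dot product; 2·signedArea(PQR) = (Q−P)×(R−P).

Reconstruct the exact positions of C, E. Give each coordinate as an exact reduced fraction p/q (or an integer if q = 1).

C = (28, 5)
E = (21, 20)

1. C_x = 28  [C is the reflection of F across A]
2. C_y = 5  [C is the reflection of F across A]
   → C = (28, 5)
3. E_x = 21  [CB ∥ EF ∩ BF ∥ CE]
4. E_y = 20  [CB ∥ EF ∩ BF ∥ CE]
   → E = (21, 20)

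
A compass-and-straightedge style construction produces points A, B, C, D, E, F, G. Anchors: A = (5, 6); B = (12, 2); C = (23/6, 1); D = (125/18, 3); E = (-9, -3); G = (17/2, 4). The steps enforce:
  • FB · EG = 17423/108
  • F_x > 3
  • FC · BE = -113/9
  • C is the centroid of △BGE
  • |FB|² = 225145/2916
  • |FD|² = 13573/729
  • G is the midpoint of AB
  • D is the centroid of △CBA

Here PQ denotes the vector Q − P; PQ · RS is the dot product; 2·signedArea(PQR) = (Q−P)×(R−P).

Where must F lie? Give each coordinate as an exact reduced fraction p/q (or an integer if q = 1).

1. F_x = 179/54  [FC · BE = -113/9 ∩ FB · EG = 17423/108]
2. F_y = 2/3  [FC · BE = -113/9 ∩ FB · EG = 17423/108]
   → F = (179/54, 2/3)

F = (179/54, 2/3)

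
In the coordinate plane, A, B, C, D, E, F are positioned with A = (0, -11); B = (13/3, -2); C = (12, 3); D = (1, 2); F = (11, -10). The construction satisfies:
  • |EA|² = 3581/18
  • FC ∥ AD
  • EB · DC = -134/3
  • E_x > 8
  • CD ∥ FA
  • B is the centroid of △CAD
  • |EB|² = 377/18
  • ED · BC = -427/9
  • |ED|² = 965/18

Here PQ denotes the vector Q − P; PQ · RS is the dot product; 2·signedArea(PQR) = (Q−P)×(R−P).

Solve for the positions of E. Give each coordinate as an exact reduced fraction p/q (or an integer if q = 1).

1. E_x = 49/6  [ED · BC = -427/9 ∩ EB · DC = -134/3]
2. E_y = 1/2  [ED · BC = -427/9 ∩ EB · DC = -134/3]
   → E = (49/6, 1/2)

E = (49/6, 1/2)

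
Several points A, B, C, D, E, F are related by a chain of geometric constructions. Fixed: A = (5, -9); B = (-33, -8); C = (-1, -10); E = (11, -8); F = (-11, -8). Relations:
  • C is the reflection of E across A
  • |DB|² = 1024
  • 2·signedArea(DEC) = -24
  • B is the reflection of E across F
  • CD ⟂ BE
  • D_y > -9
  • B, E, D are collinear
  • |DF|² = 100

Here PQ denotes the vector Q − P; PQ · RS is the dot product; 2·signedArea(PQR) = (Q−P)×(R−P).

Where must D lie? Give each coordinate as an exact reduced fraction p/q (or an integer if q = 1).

D = (-1, -8)

1. D_x = -1  [B, E, D are collinear ∩ CD ⟂ BE]
2. D_y = -8  [B, E, D are collinear ∩ CD ⟂ BE]
   → D = (-1, -8)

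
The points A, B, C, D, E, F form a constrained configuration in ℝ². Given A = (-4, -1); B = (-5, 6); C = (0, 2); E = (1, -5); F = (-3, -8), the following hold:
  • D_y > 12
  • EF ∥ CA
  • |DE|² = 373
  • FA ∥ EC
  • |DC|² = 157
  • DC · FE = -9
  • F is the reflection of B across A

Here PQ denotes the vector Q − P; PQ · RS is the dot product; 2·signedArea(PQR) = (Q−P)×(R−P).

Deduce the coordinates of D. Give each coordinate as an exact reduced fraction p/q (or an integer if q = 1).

1. D_x = -6  [line -4·x + -3·y + 15 = 0 ∩ |DE|² = 373]
2. D_y = 13  [line -4·x + -3·y + 15 = 0 ∩ |DE|² = 373]
   → D = (-6, 13)

D = (-6, 13)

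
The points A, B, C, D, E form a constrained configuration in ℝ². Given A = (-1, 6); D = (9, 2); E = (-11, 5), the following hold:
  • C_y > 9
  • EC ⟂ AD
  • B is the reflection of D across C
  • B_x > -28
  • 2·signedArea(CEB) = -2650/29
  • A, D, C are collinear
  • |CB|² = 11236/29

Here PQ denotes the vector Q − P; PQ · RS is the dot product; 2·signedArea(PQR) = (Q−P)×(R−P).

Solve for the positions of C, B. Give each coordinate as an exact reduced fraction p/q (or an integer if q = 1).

B = (-799/29, 482/29)
C = (-269/29, 270/29)

1. C_x = -269/29  [A, D, C are collinear ∩ EC ⟂ AD]
2. C_y = 270/29  [A, D, C are collinear ∩ EC ⟂ AD]
   → C = (-269/29, 270/29)
3. B_x = -799/29  [B is the reflection of D across C]
4. B_y = 482/29  [B is the reflection of D across C]
   → B = (-799/29, 482/29)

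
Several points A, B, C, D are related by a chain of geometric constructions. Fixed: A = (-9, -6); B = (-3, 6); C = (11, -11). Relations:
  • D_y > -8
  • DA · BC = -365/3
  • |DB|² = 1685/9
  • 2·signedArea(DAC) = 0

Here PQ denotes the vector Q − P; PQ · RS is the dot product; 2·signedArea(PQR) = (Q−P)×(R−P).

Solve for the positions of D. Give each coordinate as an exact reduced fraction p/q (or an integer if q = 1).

1. D_x = -7/3  [2·signedArea(DAC) = 0 ∩ DA · BC = -365/3]
2. D_y = -23/3  [2·signedArea(DAC) = 0 ∩ DA · BC = -365/3]
   → D = (-7/3, -23/3)

D = (-7/3, -23/3)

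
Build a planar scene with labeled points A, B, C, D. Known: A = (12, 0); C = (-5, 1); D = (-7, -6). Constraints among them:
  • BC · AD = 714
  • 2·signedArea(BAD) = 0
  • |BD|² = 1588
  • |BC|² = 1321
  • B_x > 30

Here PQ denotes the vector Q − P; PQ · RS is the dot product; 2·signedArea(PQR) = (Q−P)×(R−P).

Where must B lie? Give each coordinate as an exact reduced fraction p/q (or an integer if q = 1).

1. B_x = 31  [2·signedArea(BAD) = 0 ∩ BC · AD = 714]
2. B_y = 6  [2·signedArea(BAD) = 0 ∩ BC · AD = 714]
   → B = (31, 6)

B = (31, 6)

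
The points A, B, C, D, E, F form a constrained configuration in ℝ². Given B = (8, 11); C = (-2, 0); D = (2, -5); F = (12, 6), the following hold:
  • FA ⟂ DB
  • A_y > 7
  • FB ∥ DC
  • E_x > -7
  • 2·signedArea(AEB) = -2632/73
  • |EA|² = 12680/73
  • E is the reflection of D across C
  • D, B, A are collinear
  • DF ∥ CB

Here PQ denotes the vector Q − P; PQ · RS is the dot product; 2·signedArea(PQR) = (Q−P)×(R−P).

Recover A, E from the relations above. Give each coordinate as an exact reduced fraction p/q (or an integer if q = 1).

A = (500/73, 579/73)
E = (-6, 5)

1. A_x = 500/73  [D, B, A are collinear ∩ FA ⟂ DB]
2. A_y = 579/73  [D, B, A are collinear ∩ FA ⟂ DB]
   → A = (500/73, 579/73)
3. E_x = -6  [E is the reflection of D across C]
4. E_y = 5  [E is the reflection of D across C]
   → E = (-6, 5)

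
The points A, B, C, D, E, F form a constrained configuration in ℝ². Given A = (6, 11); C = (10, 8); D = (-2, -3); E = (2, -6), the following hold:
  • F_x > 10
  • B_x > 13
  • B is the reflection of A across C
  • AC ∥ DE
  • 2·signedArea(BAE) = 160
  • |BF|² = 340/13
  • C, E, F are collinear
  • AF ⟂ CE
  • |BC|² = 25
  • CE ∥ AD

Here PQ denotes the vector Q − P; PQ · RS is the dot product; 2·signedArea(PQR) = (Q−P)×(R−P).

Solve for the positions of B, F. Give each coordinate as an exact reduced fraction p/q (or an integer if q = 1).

B = (14, 5)
F = (134/13, 111/13)

1. B_x = 14  [B is the reflection of A across C]
2. B_y = 5  [B is the reflection of A across C]
   → B = (14, 5)
3. F_x = 134/13  [C, E, F are collinear ∩ AF ⟂ CE]
4. F_y = 111/13  [C, E, F are collinear ∩ AF ⟂ CE]
   → F = (134/13, 111/13)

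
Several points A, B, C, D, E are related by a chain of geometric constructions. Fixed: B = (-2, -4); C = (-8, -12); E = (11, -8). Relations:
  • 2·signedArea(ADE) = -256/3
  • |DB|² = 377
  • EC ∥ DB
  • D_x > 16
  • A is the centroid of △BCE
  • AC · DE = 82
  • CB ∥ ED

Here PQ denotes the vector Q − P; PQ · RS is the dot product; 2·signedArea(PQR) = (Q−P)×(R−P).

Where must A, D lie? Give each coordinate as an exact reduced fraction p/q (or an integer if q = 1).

1. A_x = 1/3  [A is the centroid of △BCE]
2. A_y = -8  [A is the centroid of △BCE]
   → A = (1/3, -8)
3. D_x = 17  [EC ∥ DB ∩ CB ∥ ED]
4. D_y = 0  [EC ∥ DB ∩ CB ∥ ED]
   → D = (17, 0)

A = (1/3, -8)
D = (17, 0)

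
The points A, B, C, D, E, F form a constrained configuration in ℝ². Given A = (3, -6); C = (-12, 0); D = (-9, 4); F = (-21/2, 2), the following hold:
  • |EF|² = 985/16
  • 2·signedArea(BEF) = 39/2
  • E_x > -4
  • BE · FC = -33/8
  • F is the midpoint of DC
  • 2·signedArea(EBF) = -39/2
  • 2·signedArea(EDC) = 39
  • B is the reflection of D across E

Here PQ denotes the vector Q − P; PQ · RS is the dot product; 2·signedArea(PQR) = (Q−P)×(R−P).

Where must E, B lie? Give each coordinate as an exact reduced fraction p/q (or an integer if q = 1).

B = (3/2, -8)
E = (-15/4, -2)

1. E_x = -15/4  [line 4·x + -3·y + 9 = 0 ∩ |EF|² = 985/16]
2. E_y = -2  [line 4·x + -3·y + 9 = 0 ∩ |EF|² = 985/16]
   → E = (-15/4, -2)
3. B_x = 3/2  [2·signedArea(EBF) = -39/2 ∩ B is the reflection of D across E]
4. B_y = -8  [2·signedArea(EBF) = -39/2 ∩ B is the reflection of D across E]
   → B = (3/2, -8)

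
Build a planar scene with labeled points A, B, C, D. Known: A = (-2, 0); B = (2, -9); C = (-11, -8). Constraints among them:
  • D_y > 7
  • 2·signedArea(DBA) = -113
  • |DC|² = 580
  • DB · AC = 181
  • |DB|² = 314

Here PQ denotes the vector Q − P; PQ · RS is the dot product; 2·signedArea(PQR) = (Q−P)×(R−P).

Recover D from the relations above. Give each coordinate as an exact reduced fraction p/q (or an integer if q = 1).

D = (7, 8)

1. D_x = 7  [2·signedArea(DBA) = -113 ∩ DB · AC = 181]
2. D_y = 8  [2·signedArea(DBA) = -113 ∩ DB · AC = 181]
   → D = (7, 8)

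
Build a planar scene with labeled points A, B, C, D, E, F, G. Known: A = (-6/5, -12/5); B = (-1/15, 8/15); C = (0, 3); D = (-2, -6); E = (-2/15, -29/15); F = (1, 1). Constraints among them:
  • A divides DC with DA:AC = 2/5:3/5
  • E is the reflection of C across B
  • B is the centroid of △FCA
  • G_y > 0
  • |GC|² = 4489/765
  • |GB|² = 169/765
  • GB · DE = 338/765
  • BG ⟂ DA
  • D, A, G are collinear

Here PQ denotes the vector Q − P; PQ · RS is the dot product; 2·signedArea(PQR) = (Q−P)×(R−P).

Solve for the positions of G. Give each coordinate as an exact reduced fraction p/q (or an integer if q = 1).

G = (-134/255, 54/85)

1. G_x = -134/255  [D, A, G are collinear ∩ BG ⟂ DA]
2. G_y = 54/85  [D, A, G are collinear ∩ BG ⟂ DA]
   → G = (-134/255, 54/85)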